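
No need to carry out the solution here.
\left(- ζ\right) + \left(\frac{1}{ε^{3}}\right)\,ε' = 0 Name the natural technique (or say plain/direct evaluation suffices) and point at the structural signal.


Diagnosis: separation of variables — the derivative equals a pure function of ζ (namely ζ) times a pure function of ε (namely ε^{3}); divide and integrate each side. The cross-partial test also passes here (vacuously, each side single-variable); the potential-function route would work, separation is simply more immediate.


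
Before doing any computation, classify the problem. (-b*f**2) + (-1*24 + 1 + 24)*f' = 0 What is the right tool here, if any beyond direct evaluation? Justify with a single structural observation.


Best approach: separation of variables — one side of the product carries the independent variable, the other the unknown — the textbook separation shape.


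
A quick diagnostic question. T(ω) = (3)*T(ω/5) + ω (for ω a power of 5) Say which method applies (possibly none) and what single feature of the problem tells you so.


Best approach: the master substitution — recursion at ω/5 is multiplicative in the index; logarithmic reindexing via ω = 5^m linearizes it.


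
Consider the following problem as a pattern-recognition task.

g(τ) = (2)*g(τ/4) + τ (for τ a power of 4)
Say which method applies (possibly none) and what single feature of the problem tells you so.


Verdict: the master substitution — treat m = log base 4 of τ as the new clock: one recursion step advances m by one while τ scales by 4.


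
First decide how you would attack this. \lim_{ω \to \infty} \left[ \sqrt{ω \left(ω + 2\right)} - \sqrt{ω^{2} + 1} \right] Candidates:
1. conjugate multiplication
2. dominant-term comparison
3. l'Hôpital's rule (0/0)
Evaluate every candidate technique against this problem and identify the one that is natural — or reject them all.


Diagnosis: conjugate multiplication — divergence minus divergence hides a finite answer — expose it by pairing \sqrt{ω \left(ω + 2\right)} - \sqrt{ω^{2} + 1} with its conjugate.
- conjugate multiplication: applicable, and directly so.
- dominant-term comparison: no dominant-degree comparison decides it.
- l'Hôpital's rule (0/0) — no quotient structure at all: the clash is ∞ minus ∞, which rationalizing converts into a tractable ratio.


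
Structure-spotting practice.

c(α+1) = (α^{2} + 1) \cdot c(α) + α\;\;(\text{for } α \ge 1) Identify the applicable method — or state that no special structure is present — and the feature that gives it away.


Best approach: a summation factor — with the index-dependent coefficient α^{2} + 1, dividing by the cumulative product turns the left side into a pure difference.


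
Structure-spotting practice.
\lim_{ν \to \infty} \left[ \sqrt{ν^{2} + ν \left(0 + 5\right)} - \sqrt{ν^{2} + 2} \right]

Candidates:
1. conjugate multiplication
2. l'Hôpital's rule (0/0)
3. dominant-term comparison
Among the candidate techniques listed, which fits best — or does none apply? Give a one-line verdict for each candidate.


Verdict: conjugate multiplication — the ∞ − ∞ radical form is the exact trigger for the conjugate maneuver.
- conjugate multiplication: yes, a natural case for it.
- l'Hôpital's rule (0/0) — the expression is a difference driving to ∞ − ∞, not a 0/0 quotient — there is no ratio for the rule to differentiate.
- dominant-term comparison: this limit is not decided by comparing polynomial growth at infinity.


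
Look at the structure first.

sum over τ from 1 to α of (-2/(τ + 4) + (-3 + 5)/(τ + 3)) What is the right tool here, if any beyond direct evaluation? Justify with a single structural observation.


Technique: telescoping — the piece each term subtracts is (-3 + 5)/(τ + 3) advanced by one index, and it reappears with a plus sign leading the following term — the sum collapses to its boundary terms.


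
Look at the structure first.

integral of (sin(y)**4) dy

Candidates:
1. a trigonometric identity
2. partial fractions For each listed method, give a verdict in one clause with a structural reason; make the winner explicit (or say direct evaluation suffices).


Best approach: a trigonometric identity — sin(y)**4 calls for power reduction: rewrite via double angles before any antiderivative is attempted.
- a trigonometric identity — applicable, and directly so.
- partial fractions — the expression is not a ratio of polynomials that decomposes further.


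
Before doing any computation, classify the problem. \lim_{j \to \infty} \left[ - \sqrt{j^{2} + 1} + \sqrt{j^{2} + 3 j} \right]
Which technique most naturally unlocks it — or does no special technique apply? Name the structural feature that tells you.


Technique: conjugate multiplication — divergence minus divergence hides a finite answer — expose it by pairing \sqrt{j^{2} + 3 j} - \sqrt{j^{2} + 1} with its conjugate.


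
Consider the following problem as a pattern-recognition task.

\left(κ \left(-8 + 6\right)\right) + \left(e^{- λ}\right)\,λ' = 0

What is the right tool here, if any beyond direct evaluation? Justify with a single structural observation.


Technique: separation of variables — all dependence on the two variables factors apart, the defining separable shape. An exactness check succeeds on this form as well — separation and the potential function arrive at the same answer, separation more directly.


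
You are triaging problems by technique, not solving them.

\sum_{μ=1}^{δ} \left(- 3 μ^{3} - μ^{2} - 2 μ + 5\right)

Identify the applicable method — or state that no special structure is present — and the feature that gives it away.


Method: no special technique — every summand is a constant multiple of a power of μ — apply the standard power-sum identities one degree at a time.


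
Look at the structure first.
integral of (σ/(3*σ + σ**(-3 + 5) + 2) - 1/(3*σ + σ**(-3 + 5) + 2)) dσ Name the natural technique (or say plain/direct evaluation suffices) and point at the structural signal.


Best approach: partial fractions — a proper rational integrand over the factorable (3*σ + σ**(-3 + 5) + 2): partial fractions reduce it to elementary pieces.


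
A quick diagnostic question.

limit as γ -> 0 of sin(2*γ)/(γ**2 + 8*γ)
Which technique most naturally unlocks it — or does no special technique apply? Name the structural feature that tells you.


Method: l'Hôpital's rule (0/0) — both numerator and denominator vanish at 0: the genuine 0/0 indeterminate that l'Hôpital exists for. Known elementary limits would finish this too — the rule just bypasses the case analysis.


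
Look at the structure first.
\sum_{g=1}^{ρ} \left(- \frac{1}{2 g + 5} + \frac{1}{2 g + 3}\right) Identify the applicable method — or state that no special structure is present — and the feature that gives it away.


Best approach: telescoping — the piece each term subtracts is \frac{1}{2 g + 3} advanced by one index, and it reappears with a plus sign leading the following term — the sum collapses to its boundary terms.


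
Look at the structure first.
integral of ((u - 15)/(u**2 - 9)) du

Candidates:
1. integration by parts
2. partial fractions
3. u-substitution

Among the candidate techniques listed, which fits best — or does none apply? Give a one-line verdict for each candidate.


Technique: partial fractions — a proper rational integrand whose denominator splits into simpler factors — decompose into partial fractions first.
- integration by parts: the nonconstant-polynomial-times-standard-kernel pattern (an exp, sine, cosine, or logarithm partner) is absent.
- partial fractions: yes — fits the structure here.
- u-substitution — no subexpression of the integrand serves as a whole-integral substitution inner — individual terms may offer their own, but none carries its derivative as a factor of the full integrand; a working change of variable would have to be constructed from outside the expression.


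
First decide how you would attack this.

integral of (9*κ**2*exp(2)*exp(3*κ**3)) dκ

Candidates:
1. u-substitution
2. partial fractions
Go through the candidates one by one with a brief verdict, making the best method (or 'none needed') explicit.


Technique: u-substitution — collected, the integrand has one factor that is, up to a constant, the derivative of an inner expression the rest depends on — substitute for that inner expression.
- u-substitution: yes, a natural case for it.
- partial fractions — there is no rational-function structure to decompose.


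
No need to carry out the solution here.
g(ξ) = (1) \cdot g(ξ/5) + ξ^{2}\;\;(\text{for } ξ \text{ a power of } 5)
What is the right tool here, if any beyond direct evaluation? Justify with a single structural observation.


Diagnosis: the master substitution — treat m = log base 5 of ξ as the new clock: one recursion step advances m by one while ξ scales by 5.


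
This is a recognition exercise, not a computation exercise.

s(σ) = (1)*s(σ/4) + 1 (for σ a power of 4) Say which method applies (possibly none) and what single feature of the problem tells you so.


Technique: the master substitution — divide-the-index recursion (σ/4 inside the call) straightens out once the index is rewritten as 4^m.


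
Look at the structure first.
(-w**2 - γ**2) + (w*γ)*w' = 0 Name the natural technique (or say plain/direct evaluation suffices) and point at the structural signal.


Best approach: the homogeneous substitution — the slope's numerator and denominator share total degree; set v = w/γ and the equation drops to separable form. This doubles as a Bernoulli equation in the unknown as written; the homogeneous route needs no setup at all.


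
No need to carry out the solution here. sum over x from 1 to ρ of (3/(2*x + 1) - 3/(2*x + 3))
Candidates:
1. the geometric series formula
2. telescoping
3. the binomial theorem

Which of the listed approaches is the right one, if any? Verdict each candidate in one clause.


Method: telescoping — consecutive terms evaluate one function at adjacent indices (3/(2*x + 1) is its current value): one term's tail is the next term's head, so the chain collapses.
- the geometric series formula — consecutive terms are not related by a fixed multiplier.
- telescoping: applicable, and directly so.
- the binomial theorem: the summand does not match any term pattern of an expanded binomial power.


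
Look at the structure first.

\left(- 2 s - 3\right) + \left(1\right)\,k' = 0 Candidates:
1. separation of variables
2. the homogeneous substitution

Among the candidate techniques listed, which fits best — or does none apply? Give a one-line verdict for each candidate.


Diagnosis: no special technique — with k absent the equation is not coupled at all: direct integration in s.
- separation of variables — with no unknown in the slope, separating variables is a formality — the equation integrates directly.
- the homogeneous substitution: the slope changes under joint rescaling, failing the degree-zero test.


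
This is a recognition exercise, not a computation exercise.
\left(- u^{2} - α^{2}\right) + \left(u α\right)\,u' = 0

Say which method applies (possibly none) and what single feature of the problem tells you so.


Technique: the homogeneous substitution — solved for the derivative, the right side is unchanged under scaling α and u together — it depends only on the ratio u/α, so substitute a single ratio variable. A Bernoulli rewrite works here as the equation stands — the homogeneous substitution is the more immediate reading.


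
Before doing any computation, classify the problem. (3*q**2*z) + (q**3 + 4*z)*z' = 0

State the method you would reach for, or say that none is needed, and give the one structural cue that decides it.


Technique: the exact-equation method — d/dz of 3*q**2*z equals d/dq of q**3 + 4*z: the form is a total differential of one potential — integrate it exactly.


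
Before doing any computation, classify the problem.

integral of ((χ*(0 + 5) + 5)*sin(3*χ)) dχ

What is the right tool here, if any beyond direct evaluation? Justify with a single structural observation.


Verdict: integration by parts — differentiate (χ*(0 + 5) + 5), integrate sin(3*χ): each pass lowers the polynomial degree, so parts terminates.


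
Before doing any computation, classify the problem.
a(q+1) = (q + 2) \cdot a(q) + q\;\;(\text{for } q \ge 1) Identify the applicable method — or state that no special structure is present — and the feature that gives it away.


Best approach: a summation factor — first-order, linear, moving coefficient q + 2: the discrete analogue of an integrating factor handles it.


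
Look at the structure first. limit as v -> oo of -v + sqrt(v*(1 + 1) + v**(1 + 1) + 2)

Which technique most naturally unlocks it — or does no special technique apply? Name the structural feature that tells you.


Best approach: conjugate multiplication — the difference sqrt(v*(1 + 1) + v**(1 + 1) + 2) - v is an ∞ − ∞ stalemate; its conjugate partner breaks the tie.


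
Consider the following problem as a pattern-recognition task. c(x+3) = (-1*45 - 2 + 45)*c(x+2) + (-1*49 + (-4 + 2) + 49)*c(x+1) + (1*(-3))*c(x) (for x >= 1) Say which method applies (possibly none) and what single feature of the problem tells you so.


Best approach: the characteristic-root method — shift-invariance with fixed coefficients calls for exponential trials; the characteristic polynomial finds every r^x.


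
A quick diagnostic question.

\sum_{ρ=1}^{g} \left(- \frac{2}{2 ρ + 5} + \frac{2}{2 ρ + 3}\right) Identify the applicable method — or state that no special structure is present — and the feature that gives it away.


Best approach: telescoping — consecutive terms evaluate one function at adjacent indices (\frac{2}{2 ρ + 3} is its current value): one term's tail is the next term's head, so the chain collapses.


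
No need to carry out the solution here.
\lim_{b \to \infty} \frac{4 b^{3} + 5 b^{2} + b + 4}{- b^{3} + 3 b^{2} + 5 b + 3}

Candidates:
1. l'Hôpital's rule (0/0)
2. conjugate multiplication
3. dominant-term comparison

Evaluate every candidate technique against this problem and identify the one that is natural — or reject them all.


Diagnosis: dominant-term comparison — as b grows, only the highest-degree terms matter — compare leading terms and read the limit off.
- l'Hôpital's rule (0/0) — no 0/0 form appears: written as one quotient, top and bottom both grow without bound, and the ratio is decided by their leading terms.
- conjugate multiplication: the conjugate move applies to radical differences, which this is not.
- dominant-term comparison — yes, a natural case for it.


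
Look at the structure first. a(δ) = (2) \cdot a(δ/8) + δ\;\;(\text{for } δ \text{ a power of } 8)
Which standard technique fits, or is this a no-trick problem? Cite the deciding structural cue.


Technique: the master substitution — the argument shrinks by the factor 8, so measure the index on a logarithmic scale and the recursion becomes a shift.


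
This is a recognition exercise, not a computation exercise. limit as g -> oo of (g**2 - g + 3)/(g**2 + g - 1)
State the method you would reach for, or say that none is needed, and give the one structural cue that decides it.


Method: dominant-term comparison — divide by the highest power of g present: lower-order terms vanish and the dominant ratio remains. l'Hôpital's at-infinity variant applies to the expression viewed as a single quotient; the leading-term comparison is the direct route.


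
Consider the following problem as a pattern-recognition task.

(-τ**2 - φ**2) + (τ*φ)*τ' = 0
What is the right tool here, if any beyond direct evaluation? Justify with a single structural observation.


Verdict: the homogeneous substitution — solved for the derivative, the right side is unchanged under scaling φ and τ together — it depends only on the ratio τ/φ, so substitute a single ratio variable. A Bernoulli substitution is a fair alternative on this equation directly; the homogeneous reading takes it as given.


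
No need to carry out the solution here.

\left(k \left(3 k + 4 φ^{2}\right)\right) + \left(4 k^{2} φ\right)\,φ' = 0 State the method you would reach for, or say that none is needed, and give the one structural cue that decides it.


Best approach: the exact-equation method — because the two cross partials coincide, the form is conservative as written — recover its potential in (k, φ).


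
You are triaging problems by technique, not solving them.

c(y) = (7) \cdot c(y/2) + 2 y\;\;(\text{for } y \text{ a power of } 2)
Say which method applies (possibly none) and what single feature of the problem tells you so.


Method: the master substitution — treat m = log base 2 of y as the new clock: one recursion step advances m by one while y scales by 2.


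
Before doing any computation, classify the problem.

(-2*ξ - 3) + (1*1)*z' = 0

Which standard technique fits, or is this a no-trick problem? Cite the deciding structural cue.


Diagnosis: no special technique — the slope is a pure function of ξ; integrate both sides and be done.


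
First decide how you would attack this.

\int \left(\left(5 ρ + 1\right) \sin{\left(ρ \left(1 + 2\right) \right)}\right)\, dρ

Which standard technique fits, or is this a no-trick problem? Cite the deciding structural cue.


Verdict: integration by parts — 5 ρ + 1 dies after finitely many derivatives while \sin{\left(ρ \left(1 + 2\right) \right)} cycles under integration — the tabular/parts setup.


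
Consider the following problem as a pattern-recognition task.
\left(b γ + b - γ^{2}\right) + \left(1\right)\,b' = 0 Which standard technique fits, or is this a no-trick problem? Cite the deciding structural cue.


Best approach: a linear integrating factor — the unknown enters only to the first power against a nonzero forcing term — the integrating-factor template applies directly.


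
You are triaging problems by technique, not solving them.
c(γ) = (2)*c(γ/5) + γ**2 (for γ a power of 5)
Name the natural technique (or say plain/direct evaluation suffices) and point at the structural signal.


Method: the master substitution — a divide-and-conquer shape: argument γ/5, so change variables with γ = 5^m and solve the linear version.


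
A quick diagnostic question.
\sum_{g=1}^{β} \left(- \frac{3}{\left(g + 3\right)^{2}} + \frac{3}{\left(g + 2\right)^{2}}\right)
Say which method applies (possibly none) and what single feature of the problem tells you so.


Method: telescoping — each term adds \frac{3}{\left(g + 2\right)^{2}} and subtracts the same expression advanced one index; that subtracted piece cancels against the next term's added copy — only the boundary terms survive.


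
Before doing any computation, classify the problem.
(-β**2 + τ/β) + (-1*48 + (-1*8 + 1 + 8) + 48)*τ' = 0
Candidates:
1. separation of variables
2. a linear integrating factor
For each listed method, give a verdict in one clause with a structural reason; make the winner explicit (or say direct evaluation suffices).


Diagnosis: a linear integrating factor — the unknown enters only to the first power against a nonzero forcing term — the integrating-factor template applies directly.
- separation of variables — the two dependences do not factor apart.
- a linear integrating factor: yes, a natural case for it.


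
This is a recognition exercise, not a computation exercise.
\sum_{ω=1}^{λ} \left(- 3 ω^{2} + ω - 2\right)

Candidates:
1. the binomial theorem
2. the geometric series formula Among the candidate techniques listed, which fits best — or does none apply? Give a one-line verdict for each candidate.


Diagnosis: no special technique — no cancellation, no constant ratio, no binomial weights — just polynomial terms summed directly.
- the binomial theorem — the summand does not match any term pattern of an expanded binomial power.
- the geometric series formula: the term-to-term ratio drifts with the index — the one thing the geometric formula cannot absorb.


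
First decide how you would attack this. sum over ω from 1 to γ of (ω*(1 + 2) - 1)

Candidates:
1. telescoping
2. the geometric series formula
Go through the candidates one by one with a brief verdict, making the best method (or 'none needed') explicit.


Best approach: no special technique — no cancellation, no constant ratio, no binomial weights — just polynomial terms summed directly.
- telescoping: writing out consecutive terms as given produces no pairwise cancellation.
- the geometric series formula: the term-to-term ratio drifts with the index — the one thing the geometric formula cannot absorb.


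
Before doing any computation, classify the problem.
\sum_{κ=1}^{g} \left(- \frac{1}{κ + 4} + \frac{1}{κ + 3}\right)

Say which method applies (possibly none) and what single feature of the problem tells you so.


Diagnosis: telescoping — the summand is built as \frac{1}{κ + 3} minus its own successor — adjacent terms annihilate down the line.


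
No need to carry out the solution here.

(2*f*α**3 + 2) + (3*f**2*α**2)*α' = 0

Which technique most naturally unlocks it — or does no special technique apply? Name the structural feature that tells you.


Method: the exact-equation method — the compatibility test passes: the α-derivative of 2*f*α**3 + 2 matches the f-derivative of 3*f**2*α**2, so integrate a potential.


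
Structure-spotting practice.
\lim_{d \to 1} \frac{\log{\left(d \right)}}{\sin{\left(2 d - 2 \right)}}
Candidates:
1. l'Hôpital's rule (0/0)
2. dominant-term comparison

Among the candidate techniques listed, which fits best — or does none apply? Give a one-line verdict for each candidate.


Diagnosis: l'Hôpital's rule (0/0) — plug in 1: top and bottom both hit zero, so differentiate each and retry. A first-order expansion at the point is an equally standard path; the rule packages it.
- l'Hôpital's rule (0/0): a fit — the right tool for this form.
- dominant-term comparison — this limit is not decided by comparing polynomial growth at infinity.


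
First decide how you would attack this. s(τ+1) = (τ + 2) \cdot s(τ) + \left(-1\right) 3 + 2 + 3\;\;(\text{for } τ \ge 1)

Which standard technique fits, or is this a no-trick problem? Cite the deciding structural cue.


Best approach: a summation factor — first-order, linear, moving coefficient τ + 2: the discrete analogue of an integrating factor handles it.


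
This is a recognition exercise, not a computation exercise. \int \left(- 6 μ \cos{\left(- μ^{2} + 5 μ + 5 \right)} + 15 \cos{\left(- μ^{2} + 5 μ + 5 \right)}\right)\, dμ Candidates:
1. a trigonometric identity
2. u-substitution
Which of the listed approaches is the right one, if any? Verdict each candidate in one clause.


Diagnosis: u-substitution — everything non-trivial happens through the inner expression - μ^{2} + 5 μ + 5, and its derivative accounts for the remaining factor up to a constant, so set u = - μ^{2} + 5 μ + 5.
- a trigonometric identity: neither the even-power reduction nor the product-to-sum identity applies to this structure.
- u-substitution: a fit — the right tool for this form.


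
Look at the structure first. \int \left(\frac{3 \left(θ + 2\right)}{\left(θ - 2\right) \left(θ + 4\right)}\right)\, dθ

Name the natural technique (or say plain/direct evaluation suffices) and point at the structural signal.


Verdict: partial fractions — the bottom factors while the top stays lower-degree — split into simple fractions and integrate piece by piece.


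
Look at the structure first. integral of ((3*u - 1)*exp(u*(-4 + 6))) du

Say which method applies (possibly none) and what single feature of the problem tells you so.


Technique: integration by parts — the integrand splits as 3*u - 1 times exp(u*(-4 + 6)) — repeatedly differentiating the polynomial part kills it, which is the parts ladder.


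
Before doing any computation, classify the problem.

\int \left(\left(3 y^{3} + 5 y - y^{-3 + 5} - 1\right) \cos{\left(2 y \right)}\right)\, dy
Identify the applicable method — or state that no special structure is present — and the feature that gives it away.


Method: integration by parts — differentiate (3 y^{3} + 5 y - y^{-3 + 5} - 1), integrate \cos{\left(2 y \right)}: each pass lowers the polynomial degree, so parts terminates.


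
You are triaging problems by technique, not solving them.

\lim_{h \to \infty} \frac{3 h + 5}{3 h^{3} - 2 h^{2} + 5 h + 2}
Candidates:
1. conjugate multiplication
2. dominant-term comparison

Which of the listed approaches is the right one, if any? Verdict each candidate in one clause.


Best approach: dominant-term comparison — growth-rate triage: the leading powers of h decide the limit, everything else is noise.
- conjugate multiplication: no difference of divergent radicals appears, so rationalizing has nothing to cancel.
- dominant-term comparison: a fit — the right tool for this form.


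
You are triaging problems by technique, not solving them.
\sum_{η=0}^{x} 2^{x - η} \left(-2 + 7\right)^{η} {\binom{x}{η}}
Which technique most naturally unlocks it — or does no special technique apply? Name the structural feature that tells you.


Diagnosis: the binomial theorem — the binomial coefficients weight matched powers of (-2 + 7) and 2, which is exactly the expansion of a binomial power.


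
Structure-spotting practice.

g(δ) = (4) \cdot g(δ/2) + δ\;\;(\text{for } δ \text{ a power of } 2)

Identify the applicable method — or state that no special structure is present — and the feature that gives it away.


Technique: the master substitution — treat m = log base 2 of δ as the new clock: one recursion step advances m by one while δ scales by 2.


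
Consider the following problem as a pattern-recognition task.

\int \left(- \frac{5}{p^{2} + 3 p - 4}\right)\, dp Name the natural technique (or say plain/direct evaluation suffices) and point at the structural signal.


Technique: partial fractions — the factorization of p^{2} + 3 p - 4 is the whole battle; after it, each term is a table integral.


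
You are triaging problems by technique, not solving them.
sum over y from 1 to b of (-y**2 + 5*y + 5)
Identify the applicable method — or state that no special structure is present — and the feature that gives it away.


Best approach: no special technique — no cancellation, no constant ratio, no binomial weights — just polynomial terms summed directly.


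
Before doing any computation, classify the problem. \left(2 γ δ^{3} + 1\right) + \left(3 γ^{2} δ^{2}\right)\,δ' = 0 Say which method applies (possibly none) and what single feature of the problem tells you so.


Verdict: the exact-equation method — check exactness first: here it holds (2 γ δ^{3} + 1, 3 γ^{2} δ^{2} have matching cross partials), so no integrating factor is needed.


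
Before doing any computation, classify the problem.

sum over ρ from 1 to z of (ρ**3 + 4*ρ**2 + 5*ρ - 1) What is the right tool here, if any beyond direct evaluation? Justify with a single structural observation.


Diagnosis: no special technique — nothing telescopes and nothing is geometric; polynomial terms in ρ sum term by term.


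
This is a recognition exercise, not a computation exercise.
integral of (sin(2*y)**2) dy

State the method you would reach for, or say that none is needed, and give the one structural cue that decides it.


Best approach: a trigonometric identity — an even power like sin(2*y)**2 flattens under the half-angle identity into first-degree cosines you can integrate directly.


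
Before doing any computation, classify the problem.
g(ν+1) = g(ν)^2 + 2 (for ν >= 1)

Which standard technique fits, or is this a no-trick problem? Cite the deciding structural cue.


Technique: no special technique — once the recursion is nonlinear, characteristic roots, master substitutions, and summation factors are all off the table.


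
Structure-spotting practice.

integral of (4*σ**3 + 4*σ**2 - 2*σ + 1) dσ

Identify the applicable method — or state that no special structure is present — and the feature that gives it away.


Technique: no special technique — the integrand is a sum of constant multiples of powers of σ — integrate term by term.


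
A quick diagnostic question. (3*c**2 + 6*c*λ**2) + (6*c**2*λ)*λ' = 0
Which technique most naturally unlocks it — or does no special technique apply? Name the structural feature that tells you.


Method: the exact-equation method — the mixed-partials test passes for 3*c**2 + 6*c*λ**2 and 6*c**2*λ, so a potential function exists as presented.


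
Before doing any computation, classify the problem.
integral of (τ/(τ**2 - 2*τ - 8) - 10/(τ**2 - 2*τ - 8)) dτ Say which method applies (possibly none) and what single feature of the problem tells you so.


Best approach: partial fractions — the bottom, τ**2 - 2*τ - 8, comes apart into simple factors, and a proper rational function over split factors decomposes.


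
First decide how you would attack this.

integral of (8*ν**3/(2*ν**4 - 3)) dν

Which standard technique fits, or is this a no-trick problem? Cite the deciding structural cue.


Technique: u-substitution — differentiating the inner expression 2*ν**4 - 3 produces the factor 8*ν**3 up to a constant multiple, so substituting u = 2*ν**4 - 3 reduces everything to a one-variable integral in u.


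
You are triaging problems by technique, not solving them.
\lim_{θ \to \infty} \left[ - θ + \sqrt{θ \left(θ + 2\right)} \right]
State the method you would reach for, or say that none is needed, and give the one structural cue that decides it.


Verdict: conjugate multiplication — \sqrt{θ \left(θ + 2\right)} and θ both blow up, but their difference is tame once the conjugate rationalizes it.


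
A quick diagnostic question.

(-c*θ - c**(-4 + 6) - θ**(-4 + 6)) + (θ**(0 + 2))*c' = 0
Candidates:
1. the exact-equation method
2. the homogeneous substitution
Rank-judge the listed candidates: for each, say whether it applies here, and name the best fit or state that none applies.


Diagnosis: the homogeneous substitution — the slope's numerator and denominator share total degree; set v = c/θ and the equation drops to separable form.
- the exact-equation method: no potential function has this form as its differential, as written.
- the homogeneous substitution — applies; the problem has the shape this method handles.


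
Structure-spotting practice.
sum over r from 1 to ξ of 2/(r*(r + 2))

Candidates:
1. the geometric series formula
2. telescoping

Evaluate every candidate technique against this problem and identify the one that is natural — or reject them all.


Method: telescoping — the summand 2/(r*(r + 2)) decomposes into fractions whose poles differ by an integer shift — the series collapses.
- the geometric series formula: consecutive terms are not related by a fixed multiplier.
- telescoping — applicable, and directly so.


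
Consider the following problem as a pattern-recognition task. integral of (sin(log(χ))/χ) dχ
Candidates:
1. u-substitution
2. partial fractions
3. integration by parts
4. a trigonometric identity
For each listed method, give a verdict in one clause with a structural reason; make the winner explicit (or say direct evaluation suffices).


Technique: u-substitution — structure check: outer function, inner expression log(χ), inner derivative as a factor — the classic u = log(χ) pattern.
- u-substitution — applies; the problem has the shape this method handles.
- partial fractions: there is no rational-function structure to decompose.
- integration by parts: the integrand does not split as a nonconstant polynomial times an exp, sine, cosine of a linear argument, or logarithm — no polynomial-kernel parts product to differentiate one side of.
- a trigonometric identity: there is no trigonometric structure whose rewriting would simplify the integrand.


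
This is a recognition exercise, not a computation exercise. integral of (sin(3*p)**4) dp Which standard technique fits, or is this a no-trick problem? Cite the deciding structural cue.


Diagnosis: a trigonometric identity — even powers like sin(3*p)**4 never integrate directly; the half-angle identity lowers the degree first.


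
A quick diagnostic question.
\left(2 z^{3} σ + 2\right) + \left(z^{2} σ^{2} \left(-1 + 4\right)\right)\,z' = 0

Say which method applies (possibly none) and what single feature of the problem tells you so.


Best approach: the exact-equation method — equality of cross partials is the green light — assemble the potential function term by term.


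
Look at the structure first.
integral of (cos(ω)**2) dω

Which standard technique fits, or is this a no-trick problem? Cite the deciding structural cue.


Verdict: a trigonometric identity — apply power reduction to cos(ω)**2; each application halves the trigonometric degree.


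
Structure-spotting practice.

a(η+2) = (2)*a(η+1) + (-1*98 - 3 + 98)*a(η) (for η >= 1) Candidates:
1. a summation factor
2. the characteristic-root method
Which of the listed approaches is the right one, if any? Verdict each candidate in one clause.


Best approach: the characteristic-root method — fixed numeric weights on consecutive terms and no forcing term added: the root method in its home territory.
- a summation factor: the recurrence reaches back more than one step, outside the first-order family a summation factor normalizes.
- the characteristic-root method — yes, a natural case for it.


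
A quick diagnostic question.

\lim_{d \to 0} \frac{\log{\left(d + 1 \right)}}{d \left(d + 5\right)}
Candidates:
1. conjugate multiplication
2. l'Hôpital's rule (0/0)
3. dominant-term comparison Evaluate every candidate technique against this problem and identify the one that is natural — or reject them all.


Diagnosis: l'Hôpital's rule (0/0) — both numerator and denominator vanish at 0: the genuine 0/0 indeterminate that l'Hôpital exists for. Expanding numerator and denominator to first order gives the same value — the rule automates exactly that.
- conjugate multiplication: no divergent radical difference is present for a conjugate pair to cancel.
- l'Hôpital's rule (0/0): yes — fits the structure here.
- dominant-term comparison: no ranking of term growth rates resolves the limit here.


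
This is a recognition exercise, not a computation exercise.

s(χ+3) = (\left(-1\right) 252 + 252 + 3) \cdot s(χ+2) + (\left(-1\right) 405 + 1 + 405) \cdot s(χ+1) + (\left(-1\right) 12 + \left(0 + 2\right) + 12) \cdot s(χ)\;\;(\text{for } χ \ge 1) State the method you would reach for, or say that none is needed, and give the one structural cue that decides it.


Diagnosis: the characteristic-root method — the recurrence is linear and homogeneous with constant coefficients, so the ansatz r^χ turns it into a polynomial equation for r.


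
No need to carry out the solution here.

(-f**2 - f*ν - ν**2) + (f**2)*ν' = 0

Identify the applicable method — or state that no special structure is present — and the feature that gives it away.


Method: the homogeneous substitution — the slope is degree-zero homogeneous: the ratio substitution v = ν/f collapses it.


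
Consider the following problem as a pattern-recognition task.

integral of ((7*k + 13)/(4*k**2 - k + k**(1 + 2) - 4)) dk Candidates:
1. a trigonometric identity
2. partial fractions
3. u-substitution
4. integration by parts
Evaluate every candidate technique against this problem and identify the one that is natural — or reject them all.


Technique: partial fractions — (4*k**2 - k + k**(1 + 2) - 4) splits into linear pieces, so the quotient is a sum of simple fractions — decompose before integrating.
- a trigonometric identity: with no trigonometric functions present, identity rewriting has no target.
- partial fractions — a fit — the right tool for this form.
- u-substitution: no subexpression of the integrand pairs with its own derivative as a factor — individual terms may offer their own substitutions, but any change of variable covering the whole integral would have to be constructed from outside the expression.
- integration by parts — the integrand does not split as a nonconstant polynomial times an exp, sine, cosine of a linear argument, or logarithm — no polynomial-kernel parts product to differentiate one side of.


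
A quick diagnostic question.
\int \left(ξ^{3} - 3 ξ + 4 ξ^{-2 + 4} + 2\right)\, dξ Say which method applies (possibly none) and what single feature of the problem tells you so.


Technique: no special technique — a term-by-term power-rule job in ξ; no substitution or rearrangement earns its keep here.


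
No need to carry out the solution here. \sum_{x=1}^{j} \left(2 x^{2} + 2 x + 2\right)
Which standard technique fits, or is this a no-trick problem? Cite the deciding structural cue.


Verdict: no special technique — this is bookkeeping, not technique: standard formulas for sums of constant-multiple powers of x apply termwise.


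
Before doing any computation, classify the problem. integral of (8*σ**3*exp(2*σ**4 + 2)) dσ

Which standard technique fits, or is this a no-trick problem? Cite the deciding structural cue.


Diagnosis: u-substitution — set u = 2*σ**4 + 2: a constant multiple of its derivative, namely 8*σ**3, is present as a factor once the integrand is collected, so the du is sitting there waiting.


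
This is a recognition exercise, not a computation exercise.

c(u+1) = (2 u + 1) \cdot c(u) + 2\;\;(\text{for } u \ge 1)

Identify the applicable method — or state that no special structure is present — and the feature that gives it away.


Verdict: a summation factor — normalize by the running product of 2 u + 1: the left side becomes a difference, and differences sum.


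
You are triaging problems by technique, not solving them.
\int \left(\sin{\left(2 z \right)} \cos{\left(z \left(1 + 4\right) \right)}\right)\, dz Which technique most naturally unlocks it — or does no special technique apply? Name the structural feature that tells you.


Best approach: a trigonometric identity — apply product-to-sum to \sin{\left(2 z \right)} \cos{\left(z \left(1 + 4\right) \right)}: two clean single-angle terms replace one awkward product.


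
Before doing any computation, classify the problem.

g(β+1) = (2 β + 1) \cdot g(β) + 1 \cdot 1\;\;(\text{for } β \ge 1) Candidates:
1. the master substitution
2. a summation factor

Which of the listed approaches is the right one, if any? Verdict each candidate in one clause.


Best approach: a summation factor — an index-dependent multiplier 2 β + 1 rules out characteristic roots; a summation factor converts it to a pure difference.
- the master substitution: there is no divide-the-index recursive argument.
- a summation factor — a fit — the right tool for this form.


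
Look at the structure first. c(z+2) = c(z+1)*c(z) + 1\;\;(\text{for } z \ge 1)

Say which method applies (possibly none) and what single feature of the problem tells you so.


Verdict: no special technique — the update rule curves (it is not linear in the unknown sequence), so no superposition-based closed form attaches — iterate or study it directly.


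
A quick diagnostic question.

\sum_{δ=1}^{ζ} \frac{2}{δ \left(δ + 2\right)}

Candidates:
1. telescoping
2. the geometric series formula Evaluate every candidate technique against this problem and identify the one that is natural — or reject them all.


Method: telescoping — after splitting \frac{2}{δ \left(δ + 2\right)} into partial fractions, the pieces are shifted copies of one function and cancel telescopically.
- telescoping: applicable, and directly so.
- the geometric series formula — no single multiplier carries one term to the next throughout the sum.
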